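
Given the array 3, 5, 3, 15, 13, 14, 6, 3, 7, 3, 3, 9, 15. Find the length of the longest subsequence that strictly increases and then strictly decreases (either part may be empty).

inc[i] = longest strictly increasing subsequence ending at i; dec[i] = longest strictly decreasing subsequence starting at i:
i:      1  2  3  4  5  6  7  8  9 10 11 12 13
a[i]:   3  5  3 15 13 14  6  3  7  3  3  9 15
inc:    1  2  1  3  3  4  3  1  4  1  1  5  6
dec:    1  2  1  4  3  3  2  1  2  1  1  1  1
Best peak at i=4 (value 15): inc=3, dec=4, length 3+4−1 = 6.

6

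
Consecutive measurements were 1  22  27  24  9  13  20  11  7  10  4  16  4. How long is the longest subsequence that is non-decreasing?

4

Let dp[i] be the length of the longest such subsequence ending at index i:
i:      1  2  3  4  5  6  7  8  9 10 11 12 13
a[i]:   1 22 27 24  9 13 20 11  7 10  4 16  4
dp:     1  2  3  3  2  3  4  3  2  3  2  4  3
Maximum dp value is 4.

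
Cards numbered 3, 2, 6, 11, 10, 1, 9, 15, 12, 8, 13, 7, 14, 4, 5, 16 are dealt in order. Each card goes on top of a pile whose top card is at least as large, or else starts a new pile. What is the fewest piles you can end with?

7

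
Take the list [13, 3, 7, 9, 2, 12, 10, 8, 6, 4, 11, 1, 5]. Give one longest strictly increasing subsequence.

3, 7, 9, 10, 11

Patience tails give the LIS length; then backtrack through the dp parents:
13 → extends → [13]
3 → replaces 13 → [3]
7 → extends → [3, 7]
9 → extends → [3, 7, 9]
2 → replaces 3 → [2, 7, 9]
12 → extends → [2, 7, 9, 12]
10 → replaces 12 → [2, 7, 9, 10]
8 → replaces 9 → [2, 7, 8, 10]
6 → replaces 7 → [2, 6, 8, 10]
4 → replaces 6 → [2, 4, 8, 10]
11 → extends → [2, 4, 8, 10, 11]
1 → replaces 2 → [1, 4, 8, 10, 11]
5 → replaces 8 → [1, 4, 5, 10, 11]
Length 5; one witness is 3, 7, 9, 10, 11.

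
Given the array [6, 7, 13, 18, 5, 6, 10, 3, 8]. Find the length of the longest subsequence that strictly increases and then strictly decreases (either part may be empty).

inc[i] = longest strictly increasing subsequence ending at i; dec[i] = longest strictly decreasing subsequence starting at i:
i:      1  2  3  4  5  6  7  8  9
a[i]:   6  7 13 18  5  6 10  3  8
inc:    1  2  3  4  1  2  3  1  3
dec:    3  3  3  3  2  2  2  1  1
Best peak at i=4 (value 18): inc=4, dec=3, length 4+3−1 = 6.

6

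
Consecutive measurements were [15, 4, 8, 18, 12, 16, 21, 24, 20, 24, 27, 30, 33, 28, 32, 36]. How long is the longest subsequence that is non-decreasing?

Let dp[i] be the length of the longest such subsequence ending at index i:
i:      1  2  3  4  5  6  7  8  9 10 11 12 13 14 15 16
a[i]:  15  4  8 18 12 16 21 24 20 24 27 30 33 28 32 36
dp:     1  1  2  3  3  4  5  6  5  7  8  9 10  9 10 11
Maximum dp value is 11.

11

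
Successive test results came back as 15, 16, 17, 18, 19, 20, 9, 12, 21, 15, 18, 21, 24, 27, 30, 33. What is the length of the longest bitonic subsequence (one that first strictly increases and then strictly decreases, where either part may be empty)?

inc[i] = longest strictly increasing subsequence ending at i; dec[i] = longest strictly decreasing subsequence starting at i:
i:      1  2  3  4  5  6  7  8  9 10 11 12 13 14 15 16
a[i]:  15 16 17 18 19 20  9 12 21 15 18 21 24 27 30 33
inc:    1  2  3  4  5  6  1  2  7  3  4  7  8  9 10 11
dec:    2  2  2  2  2  2  1  1  2  1  1  1  1  1  1  1
Best peak at i=16 (value 33): inc=11, dec=1, length 11+1−1 = 11.

11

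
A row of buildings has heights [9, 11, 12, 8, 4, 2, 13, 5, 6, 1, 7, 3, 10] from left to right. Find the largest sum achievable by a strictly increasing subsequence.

Let S[i] be the best sum of a strictly increasing subsequence ending at i:
i:      1  2  3  4  5  6  7  8  9 10 11 12 13
a[i]:   9 11 12  8  4  2 13  5  6  1  7  3 10
S:      9 20 32  8  4  2 45  9 15  1 22  5 32
Maximum is 45 (e.g. 9 + 11 + 12 + 13).

45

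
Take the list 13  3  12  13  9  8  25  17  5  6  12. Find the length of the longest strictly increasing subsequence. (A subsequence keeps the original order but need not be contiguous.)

4

Track the smallest tail for each achievable length (strict):
13 → extends → [13]
3 → replaces 13 → [3]
12 → extends → [3, 12]
13 → extends → [3, 12, 13]
9 → replaces 12 → [3, 9, 13]
8 → replaces 9 → [3, 8, 13]
25 → extends → [3, 8, 13, 25]
17 → replaces 25 → [3, 8, 13, 17]
5 → replaces 8 → [3, 5, 13, 17]
6 → replaces 13 → [3, 5, 6, 17]
12 → replaces 17 → [3, 5, 6, 12]
Four tails, so the longest strictly increasing subsequence has length 4 (e.g. 3, 12, 13, 25).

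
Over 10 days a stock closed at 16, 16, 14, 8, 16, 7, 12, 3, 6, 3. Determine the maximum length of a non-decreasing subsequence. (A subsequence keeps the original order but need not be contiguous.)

3

Track the smallest tail for each achievable length (allowing ties):
16 → extends → [16]
16 → extends → [16, 16]
14 → replaces 16 → [14, 16]
8 → replaces 14 → [8, 16]
16 → extends → [8, 16, 16]
7 → replaces 8 → [7, 16, 16]
12 → replaces 16 → [7, 12, 16]
3 → replaces 7 → [3, 12, 16]
6 → replaces 12 → [3, 6, 16]
3 → replaces 6 → [3, 3, 16]
Three tails, so the longest non-decreasing subsequence has length 3 (e.g. 16, 16, 16).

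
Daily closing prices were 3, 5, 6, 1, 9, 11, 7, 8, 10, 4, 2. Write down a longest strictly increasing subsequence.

Patience tails give the LIS length; then backtrack through the dp parents:
3 → extends → [3]
5 → extends → [3, 5]
6 → extends → [3, 5, 6]
1 → replaces 3 → [1, 5, 6]
9 → extends → [1, 5, 6, 9]
11 → extends → [1, 5, 6, 9, 11]
7 → replaces 9 → [1, 5, 6, 7, 11]
8 → replaces 11 → [1, 5, 6, 7, 8]
10 → extends → [1, 5, 6, 7, 8, 10]
4 → replaces 5 → [1, 4, 6, 7, 8, 10]
2 → replaces 4 → [1, 2, 6, 7, 8, 10]
Length 6; one witness is 3, 5, 6, 7, 8, 10.

3, 5, 6, 7, 8, 10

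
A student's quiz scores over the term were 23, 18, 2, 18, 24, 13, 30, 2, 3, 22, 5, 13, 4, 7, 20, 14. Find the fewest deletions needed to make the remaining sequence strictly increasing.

Fewest deletions = n − (longest strictly increasing subsequence).
Patience tails:
23 → extends → [23]
18 → replaces 23 → [18]
2 → replaces 18 → [2]
18 → extends → [2, 18]
24 → extends → [2, 18, 24]
13 → replaces 18 → [2, 13, 24]
30 → extends → [2, 13, 24, 30]
2 → already a tail → [2, 13, 24, 30]
3 → replaces 13 → [2, 3, 24, 30]
22 → replaces 24 → [2, 3, 22, 30]
5 → replaces 22 → [2, 3, 5, 30]
13 → replaces 30 → [2, 3, 5, 13]
4 → replaces 5 → [2, 3, 4, 13]
7 → replaces 13 → [2, 3, 4, 7]
20 → extends → [2, 3, 4, 7, 20]
14 → replaces 20 → [2, 3, 4, 7, 14]
Longest strictly increasing subsequence has length 5, so deletions = 16 − 5 = 11.

11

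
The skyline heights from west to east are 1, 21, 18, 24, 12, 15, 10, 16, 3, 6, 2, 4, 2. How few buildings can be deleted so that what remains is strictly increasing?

Fewest deletions = n − (longest strictly increasing subsequence).
i:      1  2  3  4  5  6  7  8  9 10 11 12 13
a[i]:   1 21 18 24 12 15 10 16  3  6  2  4  2
dp:     1  2  2  3  2  3  2  4  2  3  2  3  2
max dp = 4, so deletions = 13 − 4 = 9.

9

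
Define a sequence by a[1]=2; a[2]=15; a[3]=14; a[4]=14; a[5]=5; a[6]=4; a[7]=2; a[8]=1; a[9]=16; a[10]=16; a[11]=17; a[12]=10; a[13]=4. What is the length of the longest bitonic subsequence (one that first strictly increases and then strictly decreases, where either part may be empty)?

inc[i] = longest strictly increasing subsequence ending at i; dec[i] = longest strictly decreasing subsequence starting at i:
i:      1  2  3  4  5  6  7  8  9 10 11 12 13
a[i]:   2 15 14 14  5  4  2  1 16 16 17 10  4
inc:    1  2  2  2  2  2  1  1  3  3  4  3  2
dec:    2  6  5  5  4  3  2  1  3  3  3  2  1
Best peak at i=2 (value 15): inc=2, dec=6, length 2+6−1 = 7.

7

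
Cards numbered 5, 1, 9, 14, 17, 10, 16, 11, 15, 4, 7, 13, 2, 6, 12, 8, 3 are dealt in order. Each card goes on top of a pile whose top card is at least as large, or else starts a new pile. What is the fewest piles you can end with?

Place each on the leftmost legal pile:
5 → new pile 1 (tops now [5])
1 → pile 1 (tops now [1])
9 → new pile 2 (tops now [1, 9])
14 → new pile 3 (tops now [1, 9, 14])
17 → new pile 4 (tops now [1, 9, 14, 17])
10 → pile 3 (tops now [1, 9, 10, 17])
16 → pile 4 (tops now [1, 9, 10, 16])
11 → pile 4 (tops now [1, 9, 10, 11])
15 → new pile 5 (tops now [1, 9, 10, 11, 15])
4 → pile 2 (tops now [1, 4, 10, 11, 15])
7 → pile 3 (tops now [1, 4, 7, 11, 15])
13 → pile 5 (tops now [1, 4, 7, 11, 13])
2 → pile 2 (tops now [1, 2, 7, 11, 13])
6 → pile 3 (tops now [1, 2, 6, 11, 13])
12 → pile 5 (tops now [1, 2, 6, 11, 12])
8 → pile 4 (tops now [1, 2, 6, 8, 12])
3 → pile 3 (tops now [1, 2, 3, 8, 12])
Five piles.

5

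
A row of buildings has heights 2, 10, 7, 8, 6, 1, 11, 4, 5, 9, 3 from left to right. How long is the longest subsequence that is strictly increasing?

4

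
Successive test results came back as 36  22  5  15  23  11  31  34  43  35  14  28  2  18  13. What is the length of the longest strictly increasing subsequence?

6

Let dp[i] be the length of the longest such subsequence ending at index i:
i:      1  2  3  4  5  6  7  8  9 10 11 12 13 14 15
a[i]:  36 22  5 15 23 11 31 34 43 35 14 28  2 18 13
dp:     1  1  1  2  3  2  4  5  6  6  3  4  1  4  3
Maximum dp value is 6.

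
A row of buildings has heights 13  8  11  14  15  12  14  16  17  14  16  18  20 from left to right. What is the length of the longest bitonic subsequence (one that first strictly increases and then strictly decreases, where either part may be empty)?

inc[i] = longest strictly increasing subsequence ending at i; dec[i] = longest strictly decreasing subsequence starting at i:
i:      1  2  3  4  5  6  7  8  9 10 11 12 13
a[i]:  13  8 11 14 15 12 14 16 17 14 16 18 20
inc:    1  1  2  3  4  3  4  5  6  4  5  7  8
dec:    2  1  1  2  2  1  1  2  2  1  1  1  1
Best peak at i=13 (value 20): inc=8, dec=1, length 8+1−1 = 8.

8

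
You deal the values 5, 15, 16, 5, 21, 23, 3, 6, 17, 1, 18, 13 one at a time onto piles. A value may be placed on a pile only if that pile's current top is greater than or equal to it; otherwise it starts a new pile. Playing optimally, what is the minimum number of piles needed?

5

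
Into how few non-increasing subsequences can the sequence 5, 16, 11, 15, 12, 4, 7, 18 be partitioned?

4

Place each on the leftmost legal pile:
5 → new pile 1 (tops now [5])
16 → new pile 2 (tops now [5, 16])
11 → pile 2 (tops now [5, 11])
15 → new pile 3 (tops now [5, 11, 15])
12 → pile 3 (tops now [5, 11, 12])
4 → pile 1 (tops now [4, 11, 12])
7 → pile 2 (tops now [4, 7, 12])
18 → new pile 4 (tops now [4, 7, 12, 18])
Four piles.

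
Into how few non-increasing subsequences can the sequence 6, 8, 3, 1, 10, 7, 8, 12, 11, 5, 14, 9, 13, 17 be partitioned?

6

Place each on the leftmost legal pile:
6 → new pile 1 (tops now [6])
8 → new pile 2 (tops now [6, 8])
3 → pile 1 (tops now [3, 8])
1 → pile 1 (tops now [1, 8])
10 → new pile 3 (tops now [1, 8, 10])
7 → pile 2 (tops now [1, 7, 10])
8 → pile 3 (tops now [1, 7, 8])
12 → new pile 4 (tops now [1, 7, 8, 12])
11 → pile 4 (tops now [1, 7, 8, 11])
5 → pile 2 (tops now [1, 5, 8, 11])
14 → new pile 5 (tops now [1, 5, 8, 11, 14])
9 → pile 4 (tops now [1, 5, 8, 9, 14])
13 → pile 5 (tops now [1, 5, 8, 9, 13])
17 → new pile 6 (tops now [1, 5, 8, 9, 13, 17])
Six piles.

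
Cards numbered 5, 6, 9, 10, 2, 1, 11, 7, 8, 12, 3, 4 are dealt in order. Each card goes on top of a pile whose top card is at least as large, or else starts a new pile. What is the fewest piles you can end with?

The minimum number of non-increasing subsequences covering a sequence equals the length of its longest strictly increasing subsequence.
LIS length is 6 (e.g. 5, 6, 9, 10, 11, 12), so 6 piles are needed.

6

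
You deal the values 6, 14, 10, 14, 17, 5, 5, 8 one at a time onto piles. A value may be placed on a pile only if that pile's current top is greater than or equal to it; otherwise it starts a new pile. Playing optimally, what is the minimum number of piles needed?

The minimum number of non-increasing subsequences covering a sequence equals the length of its longest strictly increasing subsequence.
LIS length is 4 (e.g. 6, 10, 14, 17), so 4 piles are needed.

4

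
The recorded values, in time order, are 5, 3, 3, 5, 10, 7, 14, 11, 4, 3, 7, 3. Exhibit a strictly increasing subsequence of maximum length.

3, 5, 10, 14

Patience tails give the LIS length; then backtrack through the dp parents:
5 → extends → [5]
3 → replaces 5 → [3]
3 → already a tail → [3]
5 → extends → [3, 5]
10 → extends → [3, 5, 10]
7 → replaces 10 → [3, 5, 7]
14 → extends → [3, 5, 7, 14]
11 → replaces 14 → [3, 5, 7, 11]
4 → replaces 5 → [3, 4, 7, 11]
3 → already a tail → [3, 4, 7, 11]
7 → already a tail → [3, 4, 7, 11]
3 → already a tail → [3, 4, 7, 11]
Length 4; one witness is 3, 5, 10, 14.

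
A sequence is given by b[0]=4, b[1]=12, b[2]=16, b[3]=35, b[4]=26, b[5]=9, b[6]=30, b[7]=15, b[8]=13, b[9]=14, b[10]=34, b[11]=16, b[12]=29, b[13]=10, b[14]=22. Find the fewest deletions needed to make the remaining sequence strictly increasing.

9

Fewest deletions = n − (longest strictly increasing subsequence).
Patience tails:
4 → extends → [4]
12 → extends → [4, 12]
16 → extends → [4, 12, 16]
35 → extends → [4, 12, 16, 35]
26 → replaces 35 → [4, 12, 16, 26]
9 → replaces 12 → [4, 9, 16, 26]
30 → extends → [4, 9, 16, 26, 30]
15 → replaces 16 → [4, 9, 15, 26, 30]
13 → replaces 15 → [4, 9, 13, 26, 30]
14 → replaces 26 → [4, 9, 13, 14, 30]
34 → extends → [4, 9, 13, 14, 30, 34]
16 → replaces 30 → [4, 9, 13, 14, 16, 34]
29 → replaces 34 → [4, 9, 13, 14, 16, 29]
10 → replaces 13 → [4, 9, 10, 14, 16, 29]
22 → replaces 29 → [4, 9, 10, 14, 16, 22]
Longest strictly increasing subsequence has length 6, so deletions = 15 − 6 = 9.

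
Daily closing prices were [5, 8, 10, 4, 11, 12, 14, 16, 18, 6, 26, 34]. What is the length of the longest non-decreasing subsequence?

Let dp[i] be the length of the longest such subsequence ending at index i:
i:      1  2  3  4  5  6  7  8  9 10 11 12
a[i]:   5  8 10  4 11 12 14 16 18  6 26 34
dp:     1  2  3  1  4  5  6  7  8  2  9 10
Maximum dp value is 10.

10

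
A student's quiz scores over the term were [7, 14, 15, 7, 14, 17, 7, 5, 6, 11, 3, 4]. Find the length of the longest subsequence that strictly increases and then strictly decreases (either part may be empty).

inc[i] = longest strictly increasing subsequence ending at i; dec[i] = longest strictly decreasing subsequence starting at i:
i:      1  2  3  4  5  6  7  8  9 10 11 12
a[i]:   7 14 15  7 14 17  7  5  6 11  3  4
inc:    1  2  3  1  2  4  1  1  2  3  1  2
dec:    3  4  5  3  4  4  3  2  2  2  1  1
Best peak at i=3 (value 15): inc=3, dec=5, length 3+5−1 = 7.

7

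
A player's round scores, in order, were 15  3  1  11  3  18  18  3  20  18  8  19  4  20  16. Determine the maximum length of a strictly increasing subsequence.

Let dp[i] be the length of the longest such subsequence ending at index i:
i:      1  2  3  4  5  6  7  8  9 10 11 12 13 14 15
a[i]:  15  3  1 11  3 18 18  3 20 18  8 19  4 20 16
dp:     1  1  1  2  2  3  3  2  4  3  3  4  3  5  4
Maximum dp value is 5.

5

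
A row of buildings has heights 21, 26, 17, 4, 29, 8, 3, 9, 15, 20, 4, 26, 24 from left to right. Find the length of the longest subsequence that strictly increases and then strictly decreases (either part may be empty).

inc[i] = longest strictly increasing subsequence ending at i; dec[i] = longest strictly decreasing subsequence starting at i:
i:      1  2  3  4  5  6  7  8  9 10 11 12 13
a[i]:  21 26 17  4 29  8  3  9 15 20  4 26 24
inc:    1  2  1  1  3  2  1  3  4  5  2  6  6
dec:    4  4  3  2  3  2  1  2  2  2  1  2  1
Best peak at i=12 (value 26): inc=6, dec=2, length 6+2−1 = 7.

7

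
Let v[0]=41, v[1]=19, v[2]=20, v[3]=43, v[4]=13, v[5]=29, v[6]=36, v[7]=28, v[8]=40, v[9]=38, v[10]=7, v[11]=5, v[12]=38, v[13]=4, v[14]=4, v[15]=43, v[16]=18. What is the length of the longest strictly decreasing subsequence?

6

Let dp[i] be the longest strictly decreasing subsequence ending at i:
i:      0  1  2  3  4  5  6  7  8  9 10 11 12 13 14 15 16
v[i]:  41 19 20 43 13 29 36 28 40 38  7  5 38  4  4 43 18
dp:     1  2  2  1  3  2  2  3  2  3  4  5  3  6  6  1  4
Maximum is 6.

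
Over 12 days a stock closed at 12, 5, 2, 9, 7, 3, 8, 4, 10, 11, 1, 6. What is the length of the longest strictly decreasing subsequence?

5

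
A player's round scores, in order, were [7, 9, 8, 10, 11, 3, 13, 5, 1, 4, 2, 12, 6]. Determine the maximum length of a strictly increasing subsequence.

Let dp[i] be the length of the longest such subsequence ending at index i:
i:      1  2  3  4  5  6  7  8  9 10 11 12 13
a[i]:   7  9  8 10 11  3 13  5  1  4  2 12  6
dp:     1  2  2  3  4  1  5  2  1  2  2  5  3
Maximum dp value is 5.

5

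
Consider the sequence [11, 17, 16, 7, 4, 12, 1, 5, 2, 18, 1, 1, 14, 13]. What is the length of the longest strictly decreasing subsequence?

Let dp[i] be the longest strictly decreasing subsequence ending at i:
i:      1  2  3  4  5  6  7  8  9 10 11 12 13 14
a[i]:  11 17 16  7  4 12  1  5  2 18  1  1 14 13
dp:     1  1  2  3  4  3  5  4  5  1  6  6  3  4
Maximum is 6.

6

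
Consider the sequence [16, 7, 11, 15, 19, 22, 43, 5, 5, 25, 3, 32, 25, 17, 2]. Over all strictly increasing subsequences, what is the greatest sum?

Let S[i] be the best sum of a strictly increasing subsequence ending at i:
i:       1   2   3   4   5   6   7   8   9  10  11  12  13  14  15
a[i]:   16   7  11  15  19  22  43   5   5  25   3  32  25  17   2
S:      16   7  18  33  52  74 117   5   5  99   3 131  99  50   2
Maximum is 131 (e.g. 7 + 11 + 15 + 19 + 22 + 25 + 32).

131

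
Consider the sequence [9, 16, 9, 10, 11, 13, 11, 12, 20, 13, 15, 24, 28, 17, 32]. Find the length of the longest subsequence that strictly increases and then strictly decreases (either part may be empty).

inc[i] = longest strictly increasing subsequence ending at i; dec[i] = longest strictly decreasing subsequence starting at i:
i:      1  2  3  4  5  6  7  8  9 10 11 12 13 14 15
a[i]:   9 16  9 10 11 13 11 12 20 13 15 24 28 17 32
inc:    1  2  1  2  3  4  3  4  5  5  6  7  8  7  9
dec:    1  3  1  1  1  2  1  1  2  1  1  2  2  1  1
Best peak at i=13 (value 28): inc=8, dec=2, length 8+2−1 = 9.

9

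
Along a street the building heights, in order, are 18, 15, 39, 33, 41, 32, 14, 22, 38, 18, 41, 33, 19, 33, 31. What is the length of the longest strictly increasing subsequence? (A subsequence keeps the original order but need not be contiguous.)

4

Track the smallest tail for each achievable length (strict):
18 → extends → [18]
15 → replaces 18 → [15]
39 → extends → [15, 39]
33 → replaces 39 → [15, 33]
41 → extends → [15, 33, 41]
32 → replaces 33 → [15, 32, 41]
14 → replaces 15 → [14, 32, 41]
22 → replaces 32 → [14, 22, 41]
38 → replaces 41 → [14, 22, 38]
18 → replaces 22 → [14, 18, 38]
41 → extends → [14, 18, 38, 41]
33 → replaces 38 → [14, 18, 33, 41]
19 → replaces 33 → [14, 18, 19, 41]
33 → replaces 41 → [14, 18, 19, 33]
31 → replaces 33 → [14, 18, 19, 31]
Four tails, so the longest strictly increasing subsequence has length 4 (e.g. 18, 33, 38, 41).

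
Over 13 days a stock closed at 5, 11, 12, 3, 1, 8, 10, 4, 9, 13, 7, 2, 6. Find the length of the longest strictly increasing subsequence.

Let dp[i] be the length of the longest such subsequence ending at index i:
i:      1  2  3  4  5  6  7  8  9 10 11 12 13
a[i]:   5 11 12  3  1  8 10  4  9 13  7  2  6
dp:     1  2  3  1  1  2  3  2  3  4  3  2  3
Maximum dp value is 4.

4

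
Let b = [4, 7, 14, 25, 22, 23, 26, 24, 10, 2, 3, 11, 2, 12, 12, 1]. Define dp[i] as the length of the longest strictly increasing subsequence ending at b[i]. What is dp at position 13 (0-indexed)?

5

dp[i] = 1 + max{dp[j] : j<i, b[j]<b[i]} (or 1 if no such j):
i:      0  1  2  3  4  5  6  7  8  9 10 11 12 13 14 15
b[i]:   4  7 14 25 22 23 26 24 10  2  3 11  2 12 12  1
dp:     1  2  3  4  4  5  6  6  3  1  2  4  1  5  5  1
At index 13 the value is 5.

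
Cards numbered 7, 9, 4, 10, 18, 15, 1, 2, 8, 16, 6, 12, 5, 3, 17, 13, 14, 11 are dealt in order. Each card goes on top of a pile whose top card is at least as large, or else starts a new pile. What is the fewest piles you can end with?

6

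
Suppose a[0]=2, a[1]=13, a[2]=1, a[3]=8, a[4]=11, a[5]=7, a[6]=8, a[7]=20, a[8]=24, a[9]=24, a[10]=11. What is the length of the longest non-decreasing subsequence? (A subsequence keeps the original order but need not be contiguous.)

6

Track the smallest tail for each achievable length (allowing ties):
2 → extends → [2]
13 → extends → [2, 13]
1 → replaces 2 → [1, 13]
8 → replaces 13 → [1, 8]
11 → extends → [1, 8, 11]
7 → replaces 8 → [1, 7, 11]
8 → replaces 11 → [1, 7, 8]
20 → extends → [1, 7, 8, 20]
24 → extends → [1, 7, 8, 20, 24]
24 → extends → [1, 7, 8, 20, 24, 24]
11 → replaces 20 → [1, 7, 8, 11, 24, 24]
Six tails, so the longest non-decreasing subsequence has length 6 (e.g. 2, 8, 11, 20, 24, 24).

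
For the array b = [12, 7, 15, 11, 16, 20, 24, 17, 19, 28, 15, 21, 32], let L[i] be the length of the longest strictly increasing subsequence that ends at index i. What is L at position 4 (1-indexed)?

dp[i] = 1 + max{dp[j] : j<i, b[j]<b[i]} (or 1 if no such j):
i:      1  2  3  4  5  6  7  8  9 10 11 12 13
b[i]:  12  7 15 11 16 20 24 17 19 28 15 21 32
dp:     1  1  2  2  3  4  5  4  5  6  3  6  7
At index 4 the value is 2.

2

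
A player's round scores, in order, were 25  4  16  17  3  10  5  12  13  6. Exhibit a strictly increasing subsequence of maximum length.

Patience tails give the LIS length; then backtrack through the dp parents:
25 → extends → [25]
4 → replaces 25 → [4]
16 → extends → [4, 16]
17 → extends → [4, 16, 17]
3 → replaces 4 → [3, 16, 17]
10 → replaces 16 → [3, 10, 17]
5 → replaces 10 → [3, 5, 17]
12 → replaces 17 → [3, 5, 12]
13 → extends → [3, 5, 12, 13]
6 → replaces 12 → [3, 5, 6, 13]
Length 4; one witness is 4, 10, 12, 13.

4, 10, 12, 13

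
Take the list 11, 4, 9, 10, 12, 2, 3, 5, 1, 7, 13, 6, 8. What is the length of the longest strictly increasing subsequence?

5

Let dp[i] be the length of the longest such subsequence ending at index i:
i:      1  2  3  4  5  6  7  8  9 10 11 12 13
a[i]:  11  4  9 10 12  2  3  5  1  7 13  6  8
dp:     1  1  2  3  4  1  2  3  1  4  5  4  5
Maximum dp value is 5.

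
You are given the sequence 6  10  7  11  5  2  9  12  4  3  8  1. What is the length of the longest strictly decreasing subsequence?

6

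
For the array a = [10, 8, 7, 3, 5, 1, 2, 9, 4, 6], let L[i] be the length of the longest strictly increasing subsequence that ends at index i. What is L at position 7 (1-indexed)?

2

dp[i] = 1 + max{dp[j] : j<i, a[j]<a[i]} (or 1 if no such j):
i:      1  2  3  4  5  6  7  8  9 10
a[i]:  10  8  7  3  5  1  2  9  4  6
dp:     1  1  1  1  2  1  2  3  3  4
At index 7 the value is 2.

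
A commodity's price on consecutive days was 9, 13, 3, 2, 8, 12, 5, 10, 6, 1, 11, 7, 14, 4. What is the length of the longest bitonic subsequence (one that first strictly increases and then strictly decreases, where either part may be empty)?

inc[i] = longest strictly increasing subsequence ending at i; dec[i] = longest strictly decreasing subsequence starting at i:
i:      1  2  3  4  5  6  7  8  9 10 11 12 13 14
a[i]:   9 13  3  2  8 12  5 10  6  1 11  7 14  4
inc:    1  2  1  1  2  3  2  3  3  1  4  4  5  2
dec:    4  5  3  2  3  4  2  3  2  1  3  2  2  1
Best peak at i=2 (value 13): inc=2, dec=5, length 2+5−1 = 6.

6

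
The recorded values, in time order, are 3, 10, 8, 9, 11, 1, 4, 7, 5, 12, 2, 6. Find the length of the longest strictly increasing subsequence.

5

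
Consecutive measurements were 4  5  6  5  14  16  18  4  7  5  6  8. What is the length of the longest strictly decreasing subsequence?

3

Negate each value so 'decreasing' becomes 'increasing', then run patience tails on the negated sequence:
-4 → extends → [-4]
-5 → replaces -4 → [-5]
-6 → replaces -5 → [-6]
-5 → extends → [-6, -5]
-14 → replaces -6 → [-14, -5]
-16 → replaces -14 → [-16, -5]
-18 → replaces -16 → [-18, -5]
-4 → extends → [-18, -5, -4]
-7 → replaces -5 → [-18, -7, -4]
-5 → replaces -4 → [-18, -7, -5]
-6 → replaces -5 → [-18, -7, -6]
-8 → replaces -7 → [-18, -8, -6]
Three tails, so the longest strictly decreasing subsequence of the original has length 3.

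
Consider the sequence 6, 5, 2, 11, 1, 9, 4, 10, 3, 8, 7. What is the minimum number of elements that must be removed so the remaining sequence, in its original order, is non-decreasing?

Fewest deletions = n − (longest non-decreasing subsequence).
Patience tails:
6 → extends → [6]
5 → replaces 6 → [5]
2 → replaces 5 → [2]
11 → extends → [2, 11]
1 → replaces 2 → [1, 11]
9 → replaces 11 → [1, 9]
4 → replaces 9 → [1, 4]
10 → extends → [1, 4, 10]
3 → replaces 4 → [1, 3, 10]
8 → replaces 10 → [1, 3, 8]
7 → replaces 8 → [1, 3, 7]
Longest non-decreasing subsequence has length 3, so deletions = 11 − 3 = 8.

8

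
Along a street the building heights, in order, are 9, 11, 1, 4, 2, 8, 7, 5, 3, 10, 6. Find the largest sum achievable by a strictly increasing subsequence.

23

Let S[i] be the best sum of a strictly increasing subsequence ending at i:
i:      1  2  3  4  5  6  7  8  9 10 11
a[i]:   9 11  1  4  2  8  7  5  3 10  6
S:      9 20  1  5  3 13 12 10  6 23 16
Maximum is 23 (e.g. 1 + 4 + 8 + 10).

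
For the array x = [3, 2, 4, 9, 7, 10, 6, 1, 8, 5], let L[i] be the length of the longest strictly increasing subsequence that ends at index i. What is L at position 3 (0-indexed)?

3

dp[i] = 1 + max{dp[j] : j<i, x[j]<x[i]} (or 1 if no such j):
i:      0  1  2  3  4  5  6  7  8  9
x[i]:   3  2  4  9  7 10  6  1  8  5
dp:     1  1  2  3  3  4  3  1  4  3
At index 3 the value is 3.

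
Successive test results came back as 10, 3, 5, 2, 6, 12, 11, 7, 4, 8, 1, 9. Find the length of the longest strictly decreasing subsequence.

5

Negate each value so 'decreasing' becomes 'increasing', then run patience tails on the negated sequence:
-10 → extends → [-10]
-3 → extends → [-10, -3]
-5 → replaces -3 → [-10, -5]
-2 → extends → [-10, -5, -2]
-6 → replaces -5 → [-10, -6, -2]
-12 → replaces -10 → [-12, -6, -2]
-11 → replaces -6 → [-12, -11, -2]
-7 → replaces -2 → [-12, -11, -7]
-4 → extends → [-12, -11, -7, -4]
-8 → replaces -7 → [-12, -11, -8, -4]
-1 → extends → [-12, -11, -8, -4, -1]
-9 → replaces -8 → [-12, -11, -9, -4, -1]
Five tails, so the longest strictly decreasing subsequence of the original has length 5.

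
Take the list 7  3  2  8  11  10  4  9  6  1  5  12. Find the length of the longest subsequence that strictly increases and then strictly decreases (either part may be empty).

7

inc[i] = longest strictly increasing subsequence ending at i; dec[i] = longest strictly decreasing subsequence starting at i:
i:      1  2  3  4  5  6  7  8  9 10 11 12
a[i]:   7  3  2  8 11 10  4  9  6  1  5 12
inc:    1  1  1  2  3  3  2  3  3  1  3  4
dec:    4  3  2  3  5  4  2  3  2  1  1  1
Best peak at i=5 (value 11): inc=3, dec=5, length 3+5−1 = 7.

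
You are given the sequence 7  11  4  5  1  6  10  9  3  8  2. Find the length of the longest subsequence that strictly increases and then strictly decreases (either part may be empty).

inc[i] = longest strictly increasing subsequence ending at i; dec[i] = longest strictly decreasing subsequence starting at i:
i:      1  2  3  4  5  6  7  8  9 10 11
a[i]:   7 11  4  5  1  6 10  9  3  8  2
inc:    1  2  1  2  1  3  4  4  2  4  2
dec:    4  5  3  3  1  3  4  3  2  2  1
Best peak at i=7 (value 10): inc=4, dec=4, length 4+4−1 = 7.

7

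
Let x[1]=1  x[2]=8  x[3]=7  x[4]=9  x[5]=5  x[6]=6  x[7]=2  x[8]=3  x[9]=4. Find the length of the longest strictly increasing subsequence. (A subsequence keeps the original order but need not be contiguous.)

Track the smallest tail for each achievable length (strict):
1 → extends → [1]
8 → extends → [1, 8]
7 → replaces 8 → [1, 7]
9 → extends → [1, 7, 9]
5 → replaces 7 → [1, 5, 9]
6 → replaces 9 → [1, 5, 6]
2 → replaces 5 → [1, 2, 6]
3 → replaces 6 → [1, 2, 3]
4 → extends → [1, 2, 3, 4]
Four tails, so the longest strictly increasing subsequence has length 4 (e.g. 1, 2, 3, 4).

4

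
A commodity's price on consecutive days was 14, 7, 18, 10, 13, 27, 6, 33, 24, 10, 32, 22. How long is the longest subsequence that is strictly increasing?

Let dp[i] be the length of the longest such subsequence ending at index i:
i:      1  2  3  4  5  6  7  8  9 10 11 12
a[i]:  14  7 18 10 13 27  6 33 24 10 32 22
dp:     1  1  2  2  3  4  1  5  4  2  5  4
Maximum dp value is 5.

5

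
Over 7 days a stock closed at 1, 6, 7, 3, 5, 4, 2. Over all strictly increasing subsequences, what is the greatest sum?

14

Let S[i] be the best sum of a strictly increasing subsequence ending at i:
i:      1  2  3  4  5  6  7
a[i]:   1  6  7  3  5  4  2
S:      1  7 14  4  9  8  3
Maximum is 14 (e.g. 1 + 6 + 7).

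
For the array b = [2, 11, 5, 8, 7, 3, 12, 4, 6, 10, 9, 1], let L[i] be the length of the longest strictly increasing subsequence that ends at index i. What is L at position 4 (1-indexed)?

dp[i] = 1 + max{dp[j] : j<i, b[j]<b[i]} (or 1 if no such j):
i:      1  2  3  4  5  6  7  8  9 10 11 12
b[i]:   2 11  5  8  7  3 12  4  6 10  9  1
dp:     1  2  2  3  3  2  4  3  4  5  5  1
At index 4 the value is 3.

3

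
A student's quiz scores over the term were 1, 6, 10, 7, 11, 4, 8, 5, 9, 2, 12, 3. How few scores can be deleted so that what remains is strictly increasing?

6

Fewest deletions = n − (longest strictly increasing subsequence).
Patience tails:
1 → extends → [1]
6 → extends → [1, 6]
10 → extends → [1, 6, 10]
7 → replaces 10 → [1, 6, 7]
11 → extends → [1, 6, 7, 11]
4 → replaces 6 → [1, 4, 7, 11]
8 → replaces 11 → [1, 4, 7, 8]
5 → replaces 7 → [1, 4, 5, 8]
9 → extends → [1, 4, 5, 8, 9]
2 → replaces 4 → [1, 2, 5, 8, 9]
12 → extends → [1, 2, 5, 8, 9, 12]
3 → replaces 5 → [1, 2, 3, 8, 9, 12]
Longest strictly increasing subsequence has length 6, so deletions = 12 − 6 = 6.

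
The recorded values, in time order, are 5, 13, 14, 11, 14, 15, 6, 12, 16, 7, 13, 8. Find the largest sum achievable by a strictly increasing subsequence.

Let S[i] be the best sum of a strictly increasing subsequence ending at i:
i:      1  2  3  4  5  6  7  8  9 10 11 12
a[i]:   5 13 14 11 14 15  6 12 16  7 13  8
S:      5 18 32 16 32 47 11 28 63 18 41 26
Maximum is 63 (e.g. 5 + 13 + 14 + 15 + 16).

63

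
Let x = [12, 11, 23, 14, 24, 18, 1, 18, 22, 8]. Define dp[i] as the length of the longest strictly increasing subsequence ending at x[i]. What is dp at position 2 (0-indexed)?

dp[i] = 1 + max{dp[j] : j<i, x[j]<x[i]} (or 1 if no such j):
i:      0  1  2  3  4  5  6  7  8  9
x[i]:  12 11 23 14 24 18  1 18 22  8
dp:     1  1  2  2  3  3  1  3  4  2
At index 2 the value is 2.

2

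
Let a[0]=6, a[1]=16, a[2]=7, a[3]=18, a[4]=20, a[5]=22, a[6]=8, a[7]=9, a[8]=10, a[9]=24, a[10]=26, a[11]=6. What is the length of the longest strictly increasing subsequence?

Track the smallest tail for each achievable length (strict):
6 → extends → [6]
16 → extends → [6, 16]
7 → replaces 16 → [6, 7]
18 → extends → [6, 7, 18]
20 → extends → [6, 7, 18, 20]
22 → extends → [6, 7, 18, 20, 22]
8 → replaces 18 → [6, 7, 8, 20, 22]
9 → replaces 20 → [6, 7, 8, 9, 22]
10 → replaces 22 → [6, 7, 8, 9, 10]
24 → extends → [6, 7, 8, 9, 10, 24]
26 → extends → [6, 7, 8, 9, 10, 24, 26]
6 → already a tail → [6, 7, 8, 9, 10, 24, 26]
Seven tails, so the longest strictly increasing subsequence has length 7 (e.g. 6, 16, 18, 20, 22, 24, 26).

7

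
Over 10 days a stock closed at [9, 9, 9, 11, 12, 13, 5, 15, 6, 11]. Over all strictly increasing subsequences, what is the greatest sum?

Let S[i] be the best sum of a strictly increasing subsequence ending at i:
i:      1  2  3  4  5  6  7  8  9 10
a[i]:   9  9  9 11 12 13  5 15  6 11
S:      9  9  9 20 32 45  5 60 11 22
Maximum is 60 (e.g. 9 + 11 + 12 + 13 + 15).

60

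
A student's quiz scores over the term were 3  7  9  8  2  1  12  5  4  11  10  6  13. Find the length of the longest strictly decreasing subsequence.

4

Negate each value so 'decreasing' becomes 'increasing', then run patience tails on the negated sequence:
-3 → extends → [-3]
-7 → replaces -3 → [-7]
-9 → replaces -7 → [-9]
-8 → extends → [-9, -8]
-2 → extends → [-9, -8, -2]
-1 → extends → [-9, -8, -2, -1]
-12 → replaces -9 → [-12, -8, -2, -1]
-5 → replaces -2 → [-12, -8, -5, -1]
-4 → replaces -1 → [-12, -8, -5, -4]
-11 → replaces -8 → [-12, -11, -5, -4]
-10 → replaces -5 → [-12, -11, -10, -4]
-6 → replaces -4 → [-12, -11, -10, -6]
-13 → replaces -12 → [-13, -11, -10, -6]
Four tails, so the longest strictly decreasing subsequence of the original has length 4.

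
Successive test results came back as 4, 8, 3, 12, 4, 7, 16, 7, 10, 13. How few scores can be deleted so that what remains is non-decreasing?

Fewest deletions = n − (longest non-decreasing subsequence).
i:      1  2  3  4  5  6  7  8  9 10
a[i]:   4  8  3 12  4  7 16  7 10 13
dp:     1  2  1  3  2  3  4  4  5  6
max dp = 6, so deletions = 10 − 6 = 4.

4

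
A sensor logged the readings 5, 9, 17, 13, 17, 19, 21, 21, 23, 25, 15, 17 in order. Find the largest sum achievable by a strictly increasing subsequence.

Let S[i] be the best sum of a strictly increasing subsequence ending at i:
i:       1   2   3   4   5   6   7   8   9  10  11  12
a[i]:    5   9  17  13  17  19  21  21  23  25  15  17
S:       5  14  31  27  44  63  84  84 107 132  42  59
Maximum is 132 (e.g. 5 + 9 + 13 + 17 + 19 + 21 + 23 + 25).

132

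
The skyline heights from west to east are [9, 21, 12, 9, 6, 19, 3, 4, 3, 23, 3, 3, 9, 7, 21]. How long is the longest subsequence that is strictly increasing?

4

Let dp[i] be the length of the longest such subsequence ending at index i:
i:      1  2  3  4  5  6  7  8  9 10 11 12 13 14 15
a[i]:   9 21 12  9  6 19  3  4  3 23  3  3  9  7 21
dp:     1  2  2  1  1  3  1  2  1  4  1  1  3  3  4
Maximum dp value is 4.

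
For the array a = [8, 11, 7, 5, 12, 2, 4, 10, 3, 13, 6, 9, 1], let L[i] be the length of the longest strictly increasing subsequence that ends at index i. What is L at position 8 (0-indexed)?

dp[i] = 1 + max{dp[j] : j<i, a[j]<a[i]} (or 1 if no such j):
i:      0  1  2  3  4  5  6  7  8  9 10 11 12
a[i]:   8 11  7  5 12  2  4 10  3 13  6  9  1
dp:     1  2  1  1  3  1  2  3  2  4  3  4  1
At index 8 the value is 2.

2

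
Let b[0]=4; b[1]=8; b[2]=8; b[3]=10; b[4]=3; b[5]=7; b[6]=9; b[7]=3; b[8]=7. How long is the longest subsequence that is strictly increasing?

3

Track the smallest tail for each achievable length (strict):
4 → extends → [4]
8 → extends → [4, 8]
8 → already a tail → [4, 8]
10 → extends → [4, 8, 10]
3 → replaces 4 → [3, 8, 10]
7 → replaces 8 → [3, 7, 10]
9 → replaces 10 → [3, 7, 9]
3 → already a tail → [3, 7, 9]
7 → already a tail → [3, 7, 9]
Three tails, so the longest strictly increasing subsequence has length 3 (e.g. 4, 8, 10).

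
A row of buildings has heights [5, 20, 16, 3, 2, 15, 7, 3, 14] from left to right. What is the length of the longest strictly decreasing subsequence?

Let dp[i] be the longest strictly decreasing subsequence ending at i:
i:      1  2  3  4  5  6  7  8  9
a[i]:   5 20 16  3  2 15  7  3 14
dp:     1  1  2  3  4  3  4  5  4
Maximum is 5.

5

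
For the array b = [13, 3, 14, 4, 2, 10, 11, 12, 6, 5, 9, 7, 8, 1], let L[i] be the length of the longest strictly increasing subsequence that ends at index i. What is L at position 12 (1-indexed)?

dp[i] = 1 + max{dp[j] : j<i, b[j]<b[i]} (or 1 if no such j):
i:      1  2  3  4  5  6  7  8  9 10 11 12 13 14
b[i]:  13  3 14  4  2 10 11 12  6  5  9  7  8  1
dp:     1  1  2  2  1  3  4  5  3  3  4  4  5  1
At index 12 the value is 4.

4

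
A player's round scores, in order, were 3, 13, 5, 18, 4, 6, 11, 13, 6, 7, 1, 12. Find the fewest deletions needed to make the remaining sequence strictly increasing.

7

Fewest deletions = n − (longest strictly increasing subsequence).
Patience tails:
3 → extends → [3]
13 → extends → [3, 13]
5 → replaces 13 → [3, 5]
18 → extends → [3, 5, 18]
4 → replaces 5 → [3, 4, 18]
6 → replaces 18 → [3, 4, 6]
11 → extends → [3, 4, 6, 11]
13 → extends → [3, 4, 6, 11, 13]
6 → already a tail → [3, 4, 6, 11, 13]
7 → replaces 11 → [3, 4, 6, 7, 13]
1 → replaces 3 → [1, 4, 6, 7, 13]
12 → replaces 13 → [1, 4, 6, 7, 12]
Longest strictly increasing subsequence has length 5, so deletions = 12 − 5 = 7.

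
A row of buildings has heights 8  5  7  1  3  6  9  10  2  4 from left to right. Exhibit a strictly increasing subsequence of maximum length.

1, 3, 6, 9, 10

Patience tails give the LIS length; then backtrack through the dp parents:
8 → extends → [8]
5 → replaces 8 → [5]
7 → extends → [5, 7]
1 → replaces 5 → [1, 7]
3 → replaces 7 → [1, 3]
6 → extends → [1, 3, 6]
9 → extends → [1, 3, 6, 9]
10 → extends → [1, 3, 6, 9, 10]
2 → replaces 3 → [1, 2, 6, 9, 10]
4 → replaces 6 → [1, 2, 4, 9, 10]
Length 5; one witness is 1, 3, 6, 9, 10.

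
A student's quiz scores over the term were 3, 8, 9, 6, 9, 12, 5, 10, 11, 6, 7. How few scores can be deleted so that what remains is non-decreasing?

5

Fewest deletions = n − (longest non-decreasing subsequence).
Patience tails:
3 → extends → [3]
8 → extends → [3, 8]
9 → extends → [3, 8, 9]
6 → replaces 8 → [3, 6, 9]
9 → extends → [3, 6, 9, 9]
12 → extends → [3, 6, 9, 9, 12]
5 → replaces 6 → [3, 5, 9, 9, 12]
10 → replaces 12 → [3, 5, 9, 9, 10]
11 → extends → [3, 5, 9, 9, 10, 11]
6 → replaces 9 → [3, 5, 6, 9, 10, 11]
7 → replaces 9 → [3, 5, 6, 7, 10, 11]
Longest non-decreasing subsequence has length 6, so deletions = 11 − 6 = 5.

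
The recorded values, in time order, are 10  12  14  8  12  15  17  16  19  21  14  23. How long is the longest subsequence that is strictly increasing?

8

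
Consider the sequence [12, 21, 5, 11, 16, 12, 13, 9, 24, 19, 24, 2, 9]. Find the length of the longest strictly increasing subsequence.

6

Track the smallest tail for each achievable length (strict):
12 → extends → [12]
21 → extends → [12, 21]
5 → replaces 12 → [5, 21]
11 → replaces 21 → [5, 11]
16 → extends → [5, 11, 16]
12 → replaces 16 → [5, 11, 12]
13 → extends → [5, 11, 12, 13]
9 → replaces 11 → [5, 9, 12, 13]
24 → extends → [5, 9, 12, 13, 24]
19 → replaces 24 → [5, 9, 12, 13, 19]
24 → extends → [5, 9, 12, 13, 19, 24]
2 → replaces 5 → [2, 9, 12, 13, 19, 24]
9 → already a tail → [2, 9, 12, 13, 19, 24]
Six tails, so the longest strictly increasing subsequence has length 6 (e.g. 5, 11, 12, 13, 19, 24).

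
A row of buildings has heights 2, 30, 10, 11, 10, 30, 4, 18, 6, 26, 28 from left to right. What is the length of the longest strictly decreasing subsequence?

4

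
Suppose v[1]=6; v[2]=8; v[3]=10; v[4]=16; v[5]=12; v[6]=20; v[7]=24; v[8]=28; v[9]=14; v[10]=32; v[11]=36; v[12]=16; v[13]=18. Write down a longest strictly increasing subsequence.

Patience tails give the LIS length; then backtrack through the dp parents:
6 → extends → [6]
8 → extends → [6, 8]
10 → extends → [6, 8, 10]
16 → extends → [6, 8, 10, 16]
12 → replaces 16 → [6, 8, 10, 12]
20 → extends → [6, 8, 10, 12, 20]
24 → extends → [6, 8, 10, 12, 20, 24]
28 → extends → [6, 8, 10, 12, 20, 24, 28]
14 → replaces 20 → [6, 8, 10, 12, 14, 24, 28]
32 → extends → [6, 8, 10, 12, 14, 24, 28, 32]
36 → extends → [6, 8, 10, 12, 14, 24, 28, 32, 36]
16 → replaces 24 → [6, 8, 10, 12, 14, 16, 28, 32, 36]
18 → replaces 28 → [6, 8, 10, 12, 14, 16, 18, 32, 36]
Length 9; one witness is 6, 8, 10, 16, 20, 24, 28, 32, 36.

6, 8, 10, 16, 20, 24, 28, 32, 36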